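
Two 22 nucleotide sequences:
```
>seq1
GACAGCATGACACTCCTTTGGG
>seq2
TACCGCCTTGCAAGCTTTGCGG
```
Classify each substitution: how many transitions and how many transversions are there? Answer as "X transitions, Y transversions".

2 transitions, 8 transversions

Transitions (purine↔purine or pyrimidine↔pyrimidine): 10 A→G, 16 C→T.
Transversions (purine↔pyrimidine): 1 G→T, 4 A→C, 7 A→C, 9 G→T, 13 C→A, 14 T→G, 19 T→G, 20 G→C.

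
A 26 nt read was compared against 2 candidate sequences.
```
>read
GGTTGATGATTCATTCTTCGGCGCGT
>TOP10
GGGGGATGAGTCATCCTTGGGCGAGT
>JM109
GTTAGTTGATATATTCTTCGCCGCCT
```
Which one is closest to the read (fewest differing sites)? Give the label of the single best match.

Hamming distances to read — TOP10: 6; JM109: 7.
Smallest is TOP10 with 6 mismatches.

TOP10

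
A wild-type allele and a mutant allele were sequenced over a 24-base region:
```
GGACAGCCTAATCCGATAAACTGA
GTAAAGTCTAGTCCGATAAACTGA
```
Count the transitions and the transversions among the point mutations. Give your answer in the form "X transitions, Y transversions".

Transitions (purine↔purine or pyrimidine↔pyrimidine): 7 C→T, 11 A→G.
Transversions (purine↔pyrimidine): 2 G→T, 4 C→A.

2 transitions, 2 transversions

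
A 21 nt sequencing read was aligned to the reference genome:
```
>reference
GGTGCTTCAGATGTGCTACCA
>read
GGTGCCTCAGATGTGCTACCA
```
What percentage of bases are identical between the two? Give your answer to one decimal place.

95.2%

1 position differs (6), so 20 of 21 match: 20/21 = 95.24%.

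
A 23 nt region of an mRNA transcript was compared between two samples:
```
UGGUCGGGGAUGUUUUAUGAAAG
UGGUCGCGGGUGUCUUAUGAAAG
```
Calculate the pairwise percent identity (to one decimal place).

Mismatches at positions 7, 10, 14 (1-based): 3 of 23.
Identical positions: 20/23 = 86.96% → 87.0%.

87.0%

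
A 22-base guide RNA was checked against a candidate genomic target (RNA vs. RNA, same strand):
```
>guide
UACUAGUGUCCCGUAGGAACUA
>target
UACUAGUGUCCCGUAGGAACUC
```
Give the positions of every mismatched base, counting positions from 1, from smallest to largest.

22

Differences at position 22 (A→C).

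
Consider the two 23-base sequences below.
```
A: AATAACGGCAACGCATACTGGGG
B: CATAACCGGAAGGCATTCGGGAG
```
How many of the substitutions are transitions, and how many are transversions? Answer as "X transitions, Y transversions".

1 transition, 6 transversions

Mismatches (1-based):
base 1: A→C (purine→pyrimidine, transversion)
base 7: G→C (purine→pyrimidine, transversion)
base 9: C→G (pyrimidine→purine, transversion)
base 12: C→G (pyrimidine→purine, transversion)
base 17: A→T (purine→pyrimidine, transversion)
base 19: T→G (pyrimidine→purine, transversion)
base 22: G→A (purine→purine, transition)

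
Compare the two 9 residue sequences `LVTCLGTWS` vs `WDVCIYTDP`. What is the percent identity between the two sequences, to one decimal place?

Mismatches at positions 1, 2, 3, 5, 6, 8, 9 (1-based): 7 of 9.
Identical positions: 2/9 = 22.22% → 22.2%.

22.2%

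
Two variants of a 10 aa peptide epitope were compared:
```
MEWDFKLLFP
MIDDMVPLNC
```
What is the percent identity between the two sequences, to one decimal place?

7 positions differ (2, 3, 5, 6, 7, 9, 10), so 3 of 10 match: 3/10 = 30%.

30.0%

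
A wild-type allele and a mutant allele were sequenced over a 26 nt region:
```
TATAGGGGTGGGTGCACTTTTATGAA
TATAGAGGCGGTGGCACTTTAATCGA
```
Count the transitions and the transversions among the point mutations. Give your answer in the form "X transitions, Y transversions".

3 transitions, 4 transversions

Mismatches (1-based):
site 6: G→A (purine→purine, transition)
site 9: T→C (pyrimidine→pyrimidine, transition)
site 12: G→T (purine→pyrimidine, transversion)
site 13: T→G (pyrimidine→purine, transversion)
site 21: T→A (pyrimidine→purine, transversion)
site 24: G→C (purine→pyrimidine, transversion)
site 25: A→G (purine→purine, transition)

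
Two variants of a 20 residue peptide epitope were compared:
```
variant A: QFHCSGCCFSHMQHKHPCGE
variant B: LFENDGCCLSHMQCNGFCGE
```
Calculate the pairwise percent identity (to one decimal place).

Mismatches at positions 1, 3, 4, 5, 9, 14, 15, 16, 17 (1-based): 9 of 20.
Identical positions: 11/20 = 55% → 55.0%.

55.0%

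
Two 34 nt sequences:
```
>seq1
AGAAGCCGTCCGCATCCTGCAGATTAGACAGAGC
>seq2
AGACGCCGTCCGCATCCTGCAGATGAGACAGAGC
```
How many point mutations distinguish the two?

2

Comparing position by position, 2 bases differ: 4 (A/C), 25 (T/G).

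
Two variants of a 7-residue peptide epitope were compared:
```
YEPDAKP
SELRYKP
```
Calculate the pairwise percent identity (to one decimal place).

42.9%

4 positions differ (1, 3, 4, 5), so 3 of 7 match: 3/7 = 42.86%.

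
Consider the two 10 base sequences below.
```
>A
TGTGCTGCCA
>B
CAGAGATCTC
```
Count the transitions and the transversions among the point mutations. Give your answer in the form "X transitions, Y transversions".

Mismatches (1-based):
site 1: T→C (pyrimidine→pyrimidine, transition)
site 2: G→A (purine→purine, transition)
site 3: T→G (pyrimidine→purine, transversion)
site 4: G→A (purine→purine, transition)
site 5: C→G (pyrimidine→purine, transversion)
site 6: T→A (pyrimidine→purine, transversion)
site 7: G→T (purine→pyrimidine, transversion)
site 9: C→T (pyrimidine→pyrimidine, transition)
site 10: A→C (purine→pyrimidine, transversion)

4 transitions, 5 transversions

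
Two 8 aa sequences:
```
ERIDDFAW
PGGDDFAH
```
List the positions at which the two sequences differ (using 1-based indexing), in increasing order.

1, 2, 3, 8

Scanning 1-based: 1: E/P; 2: R/G; 3: I/G; 8: W/H.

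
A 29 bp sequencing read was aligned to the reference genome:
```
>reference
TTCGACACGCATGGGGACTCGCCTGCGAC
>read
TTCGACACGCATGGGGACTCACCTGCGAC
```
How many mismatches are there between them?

Comparing position by position, 1 site differs: 21 (G/A).

1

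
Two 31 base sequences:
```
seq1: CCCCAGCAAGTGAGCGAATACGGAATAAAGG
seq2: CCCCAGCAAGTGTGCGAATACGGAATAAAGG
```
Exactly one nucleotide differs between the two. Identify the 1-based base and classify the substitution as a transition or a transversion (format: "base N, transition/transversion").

base 13, transversion

The sequences differ only at base 13: A→T (purine→pyrimidine), a transversion.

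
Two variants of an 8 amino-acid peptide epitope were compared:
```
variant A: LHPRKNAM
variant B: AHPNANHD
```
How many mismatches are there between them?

5

Comparing position by position, 5 residues differ: 1 (L/A), 4 (R/N), 5 (K/A), 7 (A/H), 8 (M/D).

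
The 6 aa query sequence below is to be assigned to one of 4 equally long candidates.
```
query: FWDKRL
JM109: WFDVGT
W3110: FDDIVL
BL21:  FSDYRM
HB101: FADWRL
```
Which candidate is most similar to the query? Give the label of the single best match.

HB101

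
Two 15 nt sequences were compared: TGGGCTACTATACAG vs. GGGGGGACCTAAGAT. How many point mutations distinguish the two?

The sequences differ at positions 1, 5, 6, 9, 10, 11, 13, 15 (1-based) — 8 in total.

8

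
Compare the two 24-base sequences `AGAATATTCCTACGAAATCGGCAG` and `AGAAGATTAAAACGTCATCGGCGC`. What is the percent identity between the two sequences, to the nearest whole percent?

Mismatches at positions 5, 9, 10, 11, 15, 16, 23, 24 (1-based): 8 of 24.
Identical positions: 16/24 = 66.67% → 67%.

67%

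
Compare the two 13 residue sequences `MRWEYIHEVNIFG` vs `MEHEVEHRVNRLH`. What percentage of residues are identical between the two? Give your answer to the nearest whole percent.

8 positions differ (2, 3, 5, 6, 8, 11, 12, 13), so 5 of 13 match: 5/13 = 38.46%.

38%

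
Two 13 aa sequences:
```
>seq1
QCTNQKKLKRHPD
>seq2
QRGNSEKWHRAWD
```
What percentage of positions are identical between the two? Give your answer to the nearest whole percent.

38%

Mismatches at positions 2, 3, 5, 6, 8, 9, 11, 12 (1-based): 8 of 13.
Identical positions: 5/13 = 38.46% → 38%.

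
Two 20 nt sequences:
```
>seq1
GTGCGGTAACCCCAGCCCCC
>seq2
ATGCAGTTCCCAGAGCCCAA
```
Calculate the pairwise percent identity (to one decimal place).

8 positions differ (1, 5, 8, 9, 12, 13, 19, 20), so 12 of 20 match: 12/20 = 60%.

60.0%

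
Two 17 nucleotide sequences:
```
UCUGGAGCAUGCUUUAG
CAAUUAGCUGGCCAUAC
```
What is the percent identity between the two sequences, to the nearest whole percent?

41%

Mismatches at positions 1, 2, 3, 4, 5, 9, 10, 13, 14, 17 (1-based): 10 of 17.
Identical positions: 7/17 = 41.18% → 41%.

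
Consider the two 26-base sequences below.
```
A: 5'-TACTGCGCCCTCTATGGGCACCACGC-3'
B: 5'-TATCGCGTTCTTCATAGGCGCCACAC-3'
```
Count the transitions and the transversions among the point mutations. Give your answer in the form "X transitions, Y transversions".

Transitions (purine↔purine or pyrimidine↔pyrimidine): 3 C→T, 4 T→C, 8 C→T, 9 C→T, 12 C→T, 13 T→C, 16 G→A, 20 A→G, 25 G→A.
Transversions (purine↔pyrimidine): none.

9 transitions, 0 transversions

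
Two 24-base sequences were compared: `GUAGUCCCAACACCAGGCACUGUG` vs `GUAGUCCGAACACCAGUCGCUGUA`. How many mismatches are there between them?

4

Comparing position by position, 4 sites differ: 8 (C/G), 17 (G/U), 19 (A/G), 24 (G/A).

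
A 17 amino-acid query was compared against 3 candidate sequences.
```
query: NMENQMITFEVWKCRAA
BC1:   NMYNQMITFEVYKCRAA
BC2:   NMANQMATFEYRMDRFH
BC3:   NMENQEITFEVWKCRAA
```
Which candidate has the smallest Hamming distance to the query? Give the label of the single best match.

BC3

BC1 differs at 2 residues; BC2 differs at 8 residues; BC3 differs at 1 residue. The closest is BC3.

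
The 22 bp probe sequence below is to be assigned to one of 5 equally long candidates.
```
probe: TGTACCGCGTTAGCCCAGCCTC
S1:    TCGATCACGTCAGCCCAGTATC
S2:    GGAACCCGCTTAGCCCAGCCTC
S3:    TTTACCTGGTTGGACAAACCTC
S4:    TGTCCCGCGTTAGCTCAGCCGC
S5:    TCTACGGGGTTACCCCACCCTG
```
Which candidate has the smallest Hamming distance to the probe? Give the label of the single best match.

Hamming distances to probe — S1: 7; S2: 5; S3: 7; S4: 3; S5: 6.
Smallest is S4 with 3 mismatches.

S4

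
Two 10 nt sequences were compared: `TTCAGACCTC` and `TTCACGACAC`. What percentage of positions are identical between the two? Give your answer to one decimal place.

60.0%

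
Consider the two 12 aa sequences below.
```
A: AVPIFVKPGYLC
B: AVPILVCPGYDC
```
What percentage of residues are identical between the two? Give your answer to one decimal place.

Mismatches at positions 5, 7, 11 (1-based): 3 of 12.
Identical positions: 9/12 = 75% → 75.0%.

75.0%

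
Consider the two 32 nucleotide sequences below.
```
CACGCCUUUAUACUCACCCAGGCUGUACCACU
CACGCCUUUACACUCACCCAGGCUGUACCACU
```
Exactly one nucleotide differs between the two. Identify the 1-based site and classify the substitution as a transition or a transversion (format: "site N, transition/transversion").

Site 11 changes U→C. U is a pyrimidine and C is a pyrimidine, so this is a transition.

site 11, transition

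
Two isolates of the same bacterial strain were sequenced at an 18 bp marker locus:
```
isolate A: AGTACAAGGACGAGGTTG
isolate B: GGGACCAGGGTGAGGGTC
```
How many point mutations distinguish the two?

The sequences differ at bases 1, 3, 6, 10, 11, 16, 18 (1-based) — 7 in total.

7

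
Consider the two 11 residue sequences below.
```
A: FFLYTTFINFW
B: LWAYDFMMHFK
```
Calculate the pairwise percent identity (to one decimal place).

9 positions differ (1, 2, 3, 5, 6, 7, 8, 9, 11), so 2 of 11 match: 2/11 = 18.18%.

18.2%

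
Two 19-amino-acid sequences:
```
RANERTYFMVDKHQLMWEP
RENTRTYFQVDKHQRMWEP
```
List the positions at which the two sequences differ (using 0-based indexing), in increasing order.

1, 3, 8, 14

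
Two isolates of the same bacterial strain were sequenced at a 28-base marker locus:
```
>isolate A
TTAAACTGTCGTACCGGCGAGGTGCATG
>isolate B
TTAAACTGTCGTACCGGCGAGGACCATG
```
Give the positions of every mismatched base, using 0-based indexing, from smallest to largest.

22, 23

Differences at position 22 (T→A), position 23 (G→C).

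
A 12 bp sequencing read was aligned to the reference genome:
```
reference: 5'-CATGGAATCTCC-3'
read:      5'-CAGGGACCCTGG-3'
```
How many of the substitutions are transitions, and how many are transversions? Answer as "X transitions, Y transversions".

1 transition, 4 transversions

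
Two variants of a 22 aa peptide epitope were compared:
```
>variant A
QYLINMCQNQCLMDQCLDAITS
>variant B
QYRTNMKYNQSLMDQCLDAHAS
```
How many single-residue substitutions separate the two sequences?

7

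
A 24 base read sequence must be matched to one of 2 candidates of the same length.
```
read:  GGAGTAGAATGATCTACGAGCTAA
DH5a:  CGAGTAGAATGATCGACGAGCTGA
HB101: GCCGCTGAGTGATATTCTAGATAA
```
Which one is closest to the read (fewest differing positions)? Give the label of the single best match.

DH5a

Hamming distances to read — DH5a: 3; HB101: 9.
Smallest is DH5a with 3 mismatches.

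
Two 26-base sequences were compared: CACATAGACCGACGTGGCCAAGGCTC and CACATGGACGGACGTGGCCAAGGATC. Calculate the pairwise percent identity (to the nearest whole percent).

88%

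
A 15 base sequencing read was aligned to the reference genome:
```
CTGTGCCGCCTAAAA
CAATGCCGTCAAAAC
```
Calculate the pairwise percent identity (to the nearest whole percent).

Mismatches at positions 2, 3, 9, 11, 15 (1-based): 5 of 15.
Identical positions: 10/15 = 66.67% → 67%.

67%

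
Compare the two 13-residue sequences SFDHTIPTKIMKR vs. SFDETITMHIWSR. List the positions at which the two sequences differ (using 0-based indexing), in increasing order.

3, 6, 7, 8, 10, 11

Scanning 0-based: 3: H/E; 6: P/T; 7: T/M; 8: K/H; 10: M/W; 11: K/S.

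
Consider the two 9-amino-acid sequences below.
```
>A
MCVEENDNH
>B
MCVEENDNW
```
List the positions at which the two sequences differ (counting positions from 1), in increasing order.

9

Scanning 1-based: 9: H/W.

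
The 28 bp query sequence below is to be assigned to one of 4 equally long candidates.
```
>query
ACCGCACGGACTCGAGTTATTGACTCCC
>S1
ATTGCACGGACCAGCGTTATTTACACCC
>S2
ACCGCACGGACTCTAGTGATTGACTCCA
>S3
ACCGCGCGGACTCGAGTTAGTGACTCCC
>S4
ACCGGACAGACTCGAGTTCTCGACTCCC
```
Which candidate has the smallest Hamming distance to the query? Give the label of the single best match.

Hamming distances to query — S1: 7; S2: 3; S3: 2; S4: 4.
Smallest is S3 with 2 mismatches.

S3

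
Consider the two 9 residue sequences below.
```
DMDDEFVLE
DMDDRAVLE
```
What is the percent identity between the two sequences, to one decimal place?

Mismatches at positions 5, 6 (1-based): 2 of 9.
Identical positions: 7/9 = 77.78% → 77.8%.

77.8%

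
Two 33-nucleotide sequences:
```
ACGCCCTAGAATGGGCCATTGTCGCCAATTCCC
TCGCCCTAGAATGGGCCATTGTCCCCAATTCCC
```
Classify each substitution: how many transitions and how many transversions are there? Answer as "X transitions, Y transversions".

0 transitions, 2 transversions

Mismatches (1-based):
site 1: A→T (purine→pyrimidine, transversion)
site 24: G→C (purine→pyrimidine, transversion)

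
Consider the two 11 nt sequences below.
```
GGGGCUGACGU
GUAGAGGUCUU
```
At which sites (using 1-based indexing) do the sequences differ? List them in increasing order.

Scanning 1-based: 2: G/U; 3: G/A; 5: C/A; 6: U/G; 8: A/U; 10: G/U.

2, 3, 5, 6, 8, 10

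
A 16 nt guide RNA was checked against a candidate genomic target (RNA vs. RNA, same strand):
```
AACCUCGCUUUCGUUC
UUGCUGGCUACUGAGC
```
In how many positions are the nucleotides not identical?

9

Comparing position by position, 9 positions differ: 1 (A/U), 2 (A/U), 3 (C/G), 6 (C/G), 10 (U/A), 11 (U/C), 12 (C/U), 14 (U/A), 15 (U/G).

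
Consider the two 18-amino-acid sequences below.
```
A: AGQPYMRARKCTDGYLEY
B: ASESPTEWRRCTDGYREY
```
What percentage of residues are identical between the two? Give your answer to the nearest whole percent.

50%

9 positions differ (2, 3, 4, 5, 6, 7, 8, 10, 16), so 9 of 18 match: 9/18 = 50%.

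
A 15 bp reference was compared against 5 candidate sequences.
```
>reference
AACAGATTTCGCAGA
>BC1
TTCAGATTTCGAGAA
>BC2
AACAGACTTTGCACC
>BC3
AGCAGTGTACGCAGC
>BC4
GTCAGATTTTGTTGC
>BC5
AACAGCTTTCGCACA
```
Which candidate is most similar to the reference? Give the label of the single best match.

BC5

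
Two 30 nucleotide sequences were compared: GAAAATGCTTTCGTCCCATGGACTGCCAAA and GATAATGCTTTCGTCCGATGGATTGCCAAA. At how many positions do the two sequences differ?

3

Comparing position by position, 3 positions differ: 3 (A/T), 17 (C/G), 23 (C/T).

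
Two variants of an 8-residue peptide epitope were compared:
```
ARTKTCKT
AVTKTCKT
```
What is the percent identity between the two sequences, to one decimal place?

Mismatch at position 2 (1-based): 1 of 8.
Identical positions: 7/8 = 87.5% → 87.5%.

87.5%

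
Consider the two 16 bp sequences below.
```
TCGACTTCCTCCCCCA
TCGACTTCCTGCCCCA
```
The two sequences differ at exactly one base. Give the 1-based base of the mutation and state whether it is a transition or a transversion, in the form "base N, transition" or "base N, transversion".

base 11, transversion

Base 11 changes C→G. C is a pyrimidine and G is a purine, so this is a transversion.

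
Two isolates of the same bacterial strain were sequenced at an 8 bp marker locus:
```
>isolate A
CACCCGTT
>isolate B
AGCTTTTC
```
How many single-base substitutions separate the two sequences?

6

Mismatches (1-based): site 1: C→A; site 2: A→G; site 4: C→T; site 5: C→T; site 6: G→T; site 8: T→C.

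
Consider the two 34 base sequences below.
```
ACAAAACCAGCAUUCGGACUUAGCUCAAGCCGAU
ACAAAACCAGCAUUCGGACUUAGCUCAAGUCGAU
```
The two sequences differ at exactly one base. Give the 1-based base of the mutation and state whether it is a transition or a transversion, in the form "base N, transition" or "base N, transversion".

base 30, transition

Base 30 changes C→U. C is a pyrimidine and U is a pyrimidine, so this is a transition.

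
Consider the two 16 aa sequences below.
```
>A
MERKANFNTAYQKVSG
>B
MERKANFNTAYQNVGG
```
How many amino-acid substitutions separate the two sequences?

Comparing position by position, 2 residues differ: 13 (K/N), 15 (S/G).

2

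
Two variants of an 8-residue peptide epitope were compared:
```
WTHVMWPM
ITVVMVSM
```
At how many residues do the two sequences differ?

Comparing position by position, 4 residues differ: 1 (W/I), 3 (H/V), 6 (W/V), 7 (P/S).

4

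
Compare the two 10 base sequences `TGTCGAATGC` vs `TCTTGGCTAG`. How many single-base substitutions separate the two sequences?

6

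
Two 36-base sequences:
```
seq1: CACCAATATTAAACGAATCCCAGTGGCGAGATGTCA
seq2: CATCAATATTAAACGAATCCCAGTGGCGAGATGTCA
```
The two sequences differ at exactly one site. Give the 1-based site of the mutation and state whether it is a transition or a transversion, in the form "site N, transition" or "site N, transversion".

site 3, transition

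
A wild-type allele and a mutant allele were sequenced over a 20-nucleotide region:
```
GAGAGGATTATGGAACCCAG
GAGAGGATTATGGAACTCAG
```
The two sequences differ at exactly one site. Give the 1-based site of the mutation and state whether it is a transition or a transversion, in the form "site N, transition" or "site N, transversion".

Site 17 changes C→T. C is a pyrimidine and T is a pyrimidine, so this is a transition.

site 17, transition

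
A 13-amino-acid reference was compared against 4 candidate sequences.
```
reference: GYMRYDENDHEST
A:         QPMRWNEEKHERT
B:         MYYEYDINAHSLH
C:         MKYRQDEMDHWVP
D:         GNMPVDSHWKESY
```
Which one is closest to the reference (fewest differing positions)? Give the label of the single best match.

A

Hamming distances to reference — A: 7; B: 8; C: 8; D: 8.
Smallest is A with 7 mismatches.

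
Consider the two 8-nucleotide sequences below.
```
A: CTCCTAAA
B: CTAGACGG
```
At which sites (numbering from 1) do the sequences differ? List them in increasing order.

3, 4, 5, 6, 7, 8

Scanning 1-based: 3: C/A; 4: C/G; 5: T/A; 6: A/C; 7: A/G; 8: A/G.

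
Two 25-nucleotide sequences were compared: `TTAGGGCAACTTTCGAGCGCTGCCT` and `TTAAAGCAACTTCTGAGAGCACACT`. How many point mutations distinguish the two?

The sequences differ at positions 4, 5, 13, 14, 18, 21, 22, 23 (1-based) — 8 in total.

8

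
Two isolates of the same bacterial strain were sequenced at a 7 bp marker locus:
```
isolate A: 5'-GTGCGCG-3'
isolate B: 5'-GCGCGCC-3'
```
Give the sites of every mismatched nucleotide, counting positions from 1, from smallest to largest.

2, 7

Differences at site 2 (T→C), site 7 (G→C).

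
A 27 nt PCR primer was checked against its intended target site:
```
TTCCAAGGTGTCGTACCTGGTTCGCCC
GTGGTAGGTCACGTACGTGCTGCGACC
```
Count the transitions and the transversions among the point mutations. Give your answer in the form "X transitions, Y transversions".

0 transitions, 10 transversions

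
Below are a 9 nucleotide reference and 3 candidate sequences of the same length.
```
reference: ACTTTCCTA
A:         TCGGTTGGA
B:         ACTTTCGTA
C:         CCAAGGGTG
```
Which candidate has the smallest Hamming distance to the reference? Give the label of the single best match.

A differs at 6 bases; B differs at 1 base; C differs at 7 bases. The closest is B.

B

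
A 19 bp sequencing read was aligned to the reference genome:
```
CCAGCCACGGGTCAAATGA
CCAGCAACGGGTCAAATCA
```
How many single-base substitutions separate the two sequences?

Comparing position by position, 2 sites differ: 6 (C/A), 18 (G/C).

2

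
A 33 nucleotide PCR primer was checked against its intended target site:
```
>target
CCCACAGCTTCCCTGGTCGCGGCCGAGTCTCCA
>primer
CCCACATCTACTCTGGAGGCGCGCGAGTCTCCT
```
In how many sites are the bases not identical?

Comparing position by position, 8 sites differ: 7 (G/T), 10 (T/A), 12 (C/T), 17 (T/A), 18 (C/G), 22 (G/C), 23 (C/G), 33 (A/T).

8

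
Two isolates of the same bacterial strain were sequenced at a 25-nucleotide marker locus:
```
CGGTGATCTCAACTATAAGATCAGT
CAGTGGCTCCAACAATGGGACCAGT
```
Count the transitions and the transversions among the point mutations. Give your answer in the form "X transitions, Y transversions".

Mismatches (1-based):
position 2: G→A (purine→purine, transition)
position 6: A→G (purine→purine, transition)
position 7: T→C (pyrimidine→pyrimidine, transition)
position 8: C→T (pyrimidine→pyrimidine, transition)
position 9: T→C (pyrimidine→pyrimidine, transition)
position 14: T→A (pyrimidine→purine, transversion)
position 17: A→G (purine→purine, transition)
position 18: A→G (purine→purine, transition)
position 21: T→C (pyrimidine→pyrimidine, transition)

8 transitions, 1 transversion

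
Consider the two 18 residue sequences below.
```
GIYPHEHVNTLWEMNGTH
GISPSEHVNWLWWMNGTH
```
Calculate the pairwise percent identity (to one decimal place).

77.8%

Mismatches at positions 3, 5, 10, 13 (1-based): 4 of 18.
Identical positions: 14/18 = 77.78% → 77.8%.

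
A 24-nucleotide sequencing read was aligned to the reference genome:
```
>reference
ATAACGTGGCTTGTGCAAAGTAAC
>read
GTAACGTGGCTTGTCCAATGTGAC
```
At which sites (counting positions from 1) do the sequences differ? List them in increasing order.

1, 15, 19, 22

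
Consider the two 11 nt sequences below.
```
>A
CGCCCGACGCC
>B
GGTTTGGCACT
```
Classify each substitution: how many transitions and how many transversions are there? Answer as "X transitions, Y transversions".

Mismatches (1-based):
position 1: C→G (pyrimidine→purine, transversion)
position 3: C→T (pyrimidine→pyrimidine, transition)
position 4: C→T (pyrimidine→pyrimidine, transition)
position 5: C→T (pyrimidine→pyrimidine, transition)
position 7: A→G (purine→purine, transition)
position 9: G→A (purine→purine, transition)
position 11: C→T (pyrimidine→pyrimidine, transition)

6 transitions, 1 transversion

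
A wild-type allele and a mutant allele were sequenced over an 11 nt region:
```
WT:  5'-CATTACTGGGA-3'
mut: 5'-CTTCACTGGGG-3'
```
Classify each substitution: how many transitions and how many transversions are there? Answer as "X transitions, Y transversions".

Mismatches (1-based):
site 2: A→T (purine→pyrimidine, transversion)
site 4: T→C (pyrimidine→pyrimidine, transition)
site 11: A→G (purine→purine, transition)

2 transitions, 1 transversion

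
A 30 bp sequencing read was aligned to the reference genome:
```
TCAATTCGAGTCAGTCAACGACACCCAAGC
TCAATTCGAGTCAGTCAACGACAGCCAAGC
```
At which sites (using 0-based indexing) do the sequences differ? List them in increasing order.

23

Scanning 0-based: 23: C/G.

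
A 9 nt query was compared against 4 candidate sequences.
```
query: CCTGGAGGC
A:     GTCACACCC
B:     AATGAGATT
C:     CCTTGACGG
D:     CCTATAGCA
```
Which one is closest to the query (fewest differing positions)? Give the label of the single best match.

C

Hamming distances to query — A: 7; B: 7; C: 3; D: 4.
Smallest is C with 3 mismatches.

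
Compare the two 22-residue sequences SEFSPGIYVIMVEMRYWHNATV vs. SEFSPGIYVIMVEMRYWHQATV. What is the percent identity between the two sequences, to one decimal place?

95.5%

Mismatch at position 19 (1-based): 1 of 22.
Identical positions: 21/22 = 95.45% → 95.5%.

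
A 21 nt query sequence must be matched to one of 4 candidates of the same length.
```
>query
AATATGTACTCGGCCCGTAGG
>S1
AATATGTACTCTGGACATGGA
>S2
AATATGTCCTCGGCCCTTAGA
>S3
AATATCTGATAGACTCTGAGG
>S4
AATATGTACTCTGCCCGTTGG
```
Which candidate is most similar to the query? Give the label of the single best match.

S4

S1 differs at 6 bases; S2 differs at 3 bases; S3 differs at 8 bases; S4 differs at 2 bases. The closest is S4.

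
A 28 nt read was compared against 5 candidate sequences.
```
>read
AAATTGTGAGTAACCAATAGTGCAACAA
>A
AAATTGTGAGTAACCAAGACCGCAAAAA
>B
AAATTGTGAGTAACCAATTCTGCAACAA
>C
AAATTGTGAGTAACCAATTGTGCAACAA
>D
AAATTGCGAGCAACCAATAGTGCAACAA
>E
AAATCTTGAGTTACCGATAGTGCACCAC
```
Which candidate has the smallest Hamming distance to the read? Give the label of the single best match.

C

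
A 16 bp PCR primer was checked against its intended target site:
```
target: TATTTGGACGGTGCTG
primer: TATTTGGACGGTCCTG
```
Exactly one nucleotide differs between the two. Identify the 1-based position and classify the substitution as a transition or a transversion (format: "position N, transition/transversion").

Position 13 changes G→C. G is a purine and C is a pyrimidine, so this is a transversion.

position 13, transversion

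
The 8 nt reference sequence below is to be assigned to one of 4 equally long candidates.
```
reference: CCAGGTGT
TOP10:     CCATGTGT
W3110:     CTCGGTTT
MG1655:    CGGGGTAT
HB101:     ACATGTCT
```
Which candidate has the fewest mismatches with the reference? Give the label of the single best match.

TOP10

TOP10 differs at 1 base; W3110 differs at 3 bases; MG1655 differs at 3 bases; HB101 differs at 3 bases. The closest is TOP10.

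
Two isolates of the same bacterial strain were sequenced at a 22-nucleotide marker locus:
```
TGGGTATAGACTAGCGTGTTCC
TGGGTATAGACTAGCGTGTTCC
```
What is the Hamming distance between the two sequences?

0

No positions differ; the sequences are identical.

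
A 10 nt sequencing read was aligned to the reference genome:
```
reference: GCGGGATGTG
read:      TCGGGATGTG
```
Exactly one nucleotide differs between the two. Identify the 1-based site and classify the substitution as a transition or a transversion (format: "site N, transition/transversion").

Site 1 changes G→T. G is a purine and T is a pyrimidine, so this is a transversion.

site 1, transversion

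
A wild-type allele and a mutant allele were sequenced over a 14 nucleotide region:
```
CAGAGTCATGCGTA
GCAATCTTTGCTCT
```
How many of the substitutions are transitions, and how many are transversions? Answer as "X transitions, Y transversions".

4 transitions, 6 transversions

Transitions (purine↔purine or pyrimidine↔pyrimidine): 3 G→A, 6 T→C, 7 C→T, 13 T→C.
Transversions (purine↔pyrimidine): 1 C→G, 2 A→C, 5 G→T, 8 A→T, 12 G→T, 14 A→T.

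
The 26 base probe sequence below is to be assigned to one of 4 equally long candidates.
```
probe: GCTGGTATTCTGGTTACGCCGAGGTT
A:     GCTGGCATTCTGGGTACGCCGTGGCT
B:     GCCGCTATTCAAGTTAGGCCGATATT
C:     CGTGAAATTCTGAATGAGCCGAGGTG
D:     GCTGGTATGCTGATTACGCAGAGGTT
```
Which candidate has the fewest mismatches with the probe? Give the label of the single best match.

D

Hamming distances to probe — A: 4; B: 7; C: 9; D: 3.
Smallest is D with 3 mismatches.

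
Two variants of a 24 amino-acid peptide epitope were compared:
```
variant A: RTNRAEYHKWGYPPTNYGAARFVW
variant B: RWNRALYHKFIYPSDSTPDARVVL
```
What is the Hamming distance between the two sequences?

12

Comparing position by position, 12 residues differ: 2 (T/W), 6 (E/L), 10 (W/F), 11 (G/I), 14 (P/S), 15 (T/D), 16 (N/S), 17 (Y/T), 18 (G/P), 19 (A/D), 22 (F/V), 24 (W/L).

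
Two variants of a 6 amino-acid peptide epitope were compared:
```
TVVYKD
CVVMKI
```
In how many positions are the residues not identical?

Comparing position by position, 3 positions differ: 1 (T/C), 4 (Y/M), 6 (D/I).

3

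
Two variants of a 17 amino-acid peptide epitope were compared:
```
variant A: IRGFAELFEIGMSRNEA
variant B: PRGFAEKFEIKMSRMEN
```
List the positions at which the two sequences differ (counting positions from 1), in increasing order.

Differences at position 1 (I→P), position 7 (L→K), position 11 (G→K), position 15 (N→M), position 17 (A→N).

1, 7, 11, 15, 17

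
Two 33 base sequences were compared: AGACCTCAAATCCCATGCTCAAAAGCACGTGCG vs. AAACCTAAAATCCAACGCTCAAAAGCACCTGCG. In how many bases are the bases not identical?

The sequences differ at bases 2, 7, 14, 16, 29 (1-based) — 5 in total.

5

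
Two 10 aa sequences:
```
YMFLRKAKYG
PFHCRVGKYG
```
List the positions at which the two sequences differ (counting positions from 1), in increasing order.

1, 2, 3, 4, 6, 7

Differences at position 1 (Y→P), position 2 (M→F), position 3 (F→H), position 4 (L→C), position 6 (K→V), position 7 (A→G).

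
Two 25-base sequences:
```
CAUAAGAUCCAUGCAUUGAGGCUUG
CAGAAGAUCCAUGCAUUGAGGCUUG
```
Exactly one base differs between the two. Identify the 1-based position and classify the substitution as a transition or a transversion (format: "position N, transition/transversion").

position 3, transversion

The sequences differ only at position 3: U→G (pyrimidine→purine), a transversion.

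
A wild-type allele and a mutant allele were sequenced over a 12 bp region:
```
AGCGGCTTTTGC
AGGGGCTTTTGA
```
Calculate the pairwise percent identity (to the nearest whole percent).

Mismatches at positions 3, 12 (1-based): 2 of 12.
Identical positions: 10/12 = 83.33% → 83%.

83%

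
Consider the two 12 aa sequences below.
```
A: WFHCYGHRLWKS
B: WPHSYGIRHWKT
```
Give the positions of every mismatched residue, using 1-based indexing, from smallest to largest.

2, 4, 7, 9, 12

Scanning 1-based: 2: F/P; 4: C/S; 7: H/I; 9: L/H; 12: S/T.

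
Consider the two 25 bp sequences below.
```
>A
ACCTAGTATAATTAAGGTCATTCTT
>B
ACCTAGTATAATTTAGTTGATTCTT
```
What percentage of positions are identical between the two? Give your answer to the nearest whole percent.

88%

3 positions differ (14, 17, 19), so 22 of 25 match: 22/25 = 88%.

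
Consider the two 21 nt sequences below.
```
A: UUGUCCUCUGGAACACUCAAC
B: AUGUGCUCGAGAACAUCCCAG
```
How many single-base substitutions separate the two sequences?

The sequences differ at positions 1, 5, 9, 10, 16, 17, 19, 21 (1-based) — 8 in total.

8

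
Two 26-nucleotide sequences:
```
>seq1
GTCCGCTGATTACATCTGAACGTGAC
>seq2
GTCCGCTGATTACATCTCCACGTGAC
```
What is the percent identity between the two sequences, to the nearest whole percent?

2 positions differ (18, 19), so 24 of 26 match: 24/26 = 92.31%.

92%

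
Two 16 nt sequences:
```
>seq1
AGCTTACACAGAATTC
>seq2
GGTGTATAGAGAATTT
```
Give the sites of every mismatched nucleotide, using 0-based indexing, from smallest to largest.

0, 2, 3, 6, 8, 15

Scanning 0-based: 0: A/G; 2: C/T; 3: T/G; 6: C/T; 8: C/G; 15: C/T.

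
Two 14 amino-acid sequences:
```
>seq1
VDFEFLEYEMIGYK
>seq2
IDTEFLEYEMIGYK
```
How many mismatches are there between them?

2

Mismatches (1-based): residue 1: V→I; residue 3: F→T.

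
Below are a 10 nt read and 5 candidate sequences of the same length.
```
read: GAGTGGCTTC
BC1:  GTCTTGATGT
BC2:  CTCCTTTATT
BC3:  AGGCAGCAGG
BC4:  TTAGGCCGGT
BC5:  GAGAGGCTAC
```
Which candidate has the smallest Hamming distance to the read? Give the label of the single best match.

BC5

Hamming distances to read — BC1: 6; BC2: 9; BC3: 7; BC4: 8; BC5: 2.
Smallest is BC5 with 2 mismatches.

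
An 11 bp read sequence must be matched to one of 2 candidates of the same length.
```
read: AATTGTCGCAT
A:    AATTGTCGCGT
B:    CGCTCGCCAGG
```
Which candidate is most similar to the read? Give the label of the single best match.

Hamming distances to read — A: 1; B: 9.
Smallest is A with 1 mismatch.

A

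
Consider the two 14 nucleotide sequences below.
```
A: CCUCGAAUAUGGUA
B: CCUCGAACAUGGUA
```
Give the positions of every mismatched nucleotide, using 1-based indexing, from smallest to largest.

8

Scanning 1-based: 8: U/C.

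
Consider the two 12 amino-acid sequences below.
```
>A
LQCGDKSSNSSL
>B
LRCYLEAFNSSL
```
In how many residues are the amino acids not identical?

6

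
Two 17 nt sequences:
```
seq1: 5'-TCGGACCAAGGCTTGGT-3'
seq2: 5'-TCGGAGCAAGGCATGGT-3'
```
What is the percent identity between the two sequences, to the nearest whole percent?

88%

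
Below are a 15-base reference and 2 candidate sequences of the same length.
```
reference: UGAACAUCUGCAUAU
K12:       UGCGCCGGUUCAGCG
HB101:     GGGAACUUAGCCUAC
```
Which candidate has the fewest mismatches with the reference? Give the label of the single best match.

HB101

K12 differs at 9 positions; HB101 differs at 8 positions. The closest is HB101.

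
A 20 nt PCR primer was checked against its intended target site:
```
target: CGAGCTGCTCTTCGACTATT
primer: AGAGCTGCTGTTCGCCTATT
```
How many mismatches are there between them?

Comparing position by position, 3 sites differ: 1 (C/A), 10 (C/G), 15 (A/C).

3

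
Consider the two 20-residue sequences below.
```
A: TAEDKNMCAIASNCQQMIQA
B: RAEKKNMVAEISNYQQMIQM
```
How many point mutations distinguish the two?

7

The sequences differ at residues 1, 4, 8, 10, 11, 14, 20 (1-based) — 7 in total.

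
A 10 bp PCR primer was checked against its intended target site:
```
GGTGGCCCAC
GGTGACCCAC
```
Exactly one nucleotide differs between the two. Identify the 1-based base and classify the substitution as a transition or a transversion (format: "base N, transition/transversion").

base 5, transition

The sequences differ only at base 5: G→A (purine→purine), a transition.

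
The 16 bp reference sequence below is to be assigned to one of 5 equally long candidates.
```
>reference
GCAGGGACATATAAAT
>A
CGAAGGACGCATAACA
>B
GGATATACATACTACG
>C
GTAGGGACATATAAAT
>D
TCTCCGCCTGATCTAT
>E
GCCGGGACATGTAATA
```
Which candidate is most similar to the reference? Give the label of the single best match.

C

Hamming distances to reference — A: 7; B: 8; C: 1; D: 9; E: 4.
Smallest is C with 1 mismatch.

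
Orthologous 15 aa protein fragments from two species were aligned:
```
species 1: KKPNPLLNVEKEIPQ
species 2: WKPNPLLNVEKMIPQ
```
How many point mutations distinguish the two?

2

The sequences differ at positions 1, 12 (1-based) — 2 in total.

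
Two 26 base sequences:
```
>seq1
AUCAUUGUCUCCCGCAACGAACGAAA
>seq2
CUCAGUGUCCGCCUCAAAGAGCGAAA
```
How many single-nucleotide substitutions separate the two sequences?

7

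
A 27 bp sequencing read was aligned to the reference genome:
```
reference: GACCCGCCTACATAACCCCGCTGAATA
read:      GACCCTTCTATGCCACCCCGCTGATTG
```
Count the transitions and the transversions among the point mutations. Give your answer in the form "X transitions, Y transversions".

Transitions (purine↔purine or pyrimidine↔pyrimidine): 7 C→T, 11 C→T, 12 A→G, 13 T→C, 27 A→G.
Transversions (purine↔pyrimidine): 6 G→T, 14 A→C, 25 A→T.

5 transitions, 3 transversions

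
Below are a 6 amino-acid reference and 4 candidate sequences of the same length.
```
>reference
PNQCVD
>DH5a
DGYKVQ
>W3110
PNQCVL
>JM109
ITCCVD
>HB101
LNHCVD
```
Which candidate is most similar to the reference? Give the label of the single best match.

W3110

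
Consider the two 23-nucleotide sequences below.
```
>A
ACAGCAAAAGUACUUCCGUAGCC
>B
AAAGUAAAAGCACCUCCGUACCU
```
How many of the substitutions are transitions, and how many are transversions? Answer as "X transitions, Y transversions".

Mismatches (1-based):
base 2: C→A (pyrimidine→purine, transversion)
base 5: C→U (pyrimidine→pyrimidine, transition)
base 11: U→C (pyrimidine→pyrimidine, transition)
base 14: U→C (pyrimidine→pyrimidine, transition)
base 21: G→C (purine→pyrimidine, transversion)
base 23: C→U (pyrimidine→pyrimidine, transition)

4 transitions, 2 transversions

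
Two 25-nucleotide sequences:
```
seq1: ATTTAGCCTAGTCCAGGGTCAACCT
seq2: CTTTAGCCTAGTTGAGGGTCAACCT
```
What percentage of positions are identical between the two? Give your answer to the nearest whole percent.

88%

3 positions differ (1, 13, 14), so 22 of 25 match: 22/25 = 88%.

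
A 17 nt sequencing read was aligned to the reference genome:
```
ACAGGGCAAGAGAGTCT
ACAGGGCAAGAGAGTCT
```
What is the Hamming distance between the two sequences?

The two sequences are identical at every position.

0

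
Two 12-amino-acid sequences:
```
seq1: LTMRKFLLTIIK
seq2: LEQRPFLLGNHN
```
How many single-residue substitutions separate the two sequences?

7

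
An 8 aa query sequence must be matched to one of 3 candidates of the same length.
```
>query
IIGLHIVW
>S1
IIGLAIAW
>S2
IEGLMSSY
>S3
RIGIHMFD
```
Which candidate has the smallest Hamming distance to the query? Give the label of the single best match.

S1 differs at 2 residues; S2 differs at 5 residues; S3 differs at 5 residues. The closest is S1.

S1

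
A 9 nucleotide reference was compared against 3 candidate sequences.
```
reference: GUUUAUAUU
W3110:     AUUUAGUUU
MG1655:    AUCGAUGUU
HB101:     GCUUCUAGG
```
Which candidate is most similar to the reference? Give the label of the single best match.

W3110

Hamming distances to reference — W3110: 3; MG1655: 4; HB101: 4.
Smallest is W3110 with 3 mismatches.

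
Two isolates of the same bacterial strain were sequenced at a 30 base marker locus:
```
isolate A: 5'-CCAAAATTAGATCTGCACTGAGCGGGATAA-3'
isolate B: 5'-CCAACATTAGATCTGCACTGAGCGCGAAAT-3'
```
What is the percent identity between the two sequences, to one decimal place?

86.7%

Mismatches at positions 5, 25, 28, 30 (1-based): 4 of 30.
Identical positions: 26/30 = 86.67% → 86.7%.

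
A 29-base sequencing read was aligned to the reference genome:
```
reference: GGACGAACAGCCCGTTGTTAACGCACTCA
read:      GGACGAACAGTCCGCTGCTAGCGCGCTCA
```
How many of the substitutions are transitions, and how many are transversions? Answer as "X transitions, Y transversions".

5 transitions, 0 transversions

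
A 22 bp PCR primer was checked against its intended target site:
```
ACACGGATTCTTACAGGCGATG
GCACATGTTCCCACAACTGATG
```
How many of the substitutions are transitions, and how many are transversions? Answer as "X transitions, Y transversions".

Mismatches (1-based):
site 1: A→G (purine→purine, transition)
site 5: G→A (purine→purine, transition)
site 6: G→T (purine→pyrimidine, transversion)
site 7: A→G (purine→purine, transition)
site 11: T→C (pyrimidine→pyrimidine, transition)
site 12: T→C (pyrimidine→pyrimidine, transition)
site 16: G→A (purine→purine, transition)
site 17: G→C (purine→pyrimidine, transversion)
site 18: C→T (pyrimidine→pyrimidine, transition)

7 transitions, 2 transversions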